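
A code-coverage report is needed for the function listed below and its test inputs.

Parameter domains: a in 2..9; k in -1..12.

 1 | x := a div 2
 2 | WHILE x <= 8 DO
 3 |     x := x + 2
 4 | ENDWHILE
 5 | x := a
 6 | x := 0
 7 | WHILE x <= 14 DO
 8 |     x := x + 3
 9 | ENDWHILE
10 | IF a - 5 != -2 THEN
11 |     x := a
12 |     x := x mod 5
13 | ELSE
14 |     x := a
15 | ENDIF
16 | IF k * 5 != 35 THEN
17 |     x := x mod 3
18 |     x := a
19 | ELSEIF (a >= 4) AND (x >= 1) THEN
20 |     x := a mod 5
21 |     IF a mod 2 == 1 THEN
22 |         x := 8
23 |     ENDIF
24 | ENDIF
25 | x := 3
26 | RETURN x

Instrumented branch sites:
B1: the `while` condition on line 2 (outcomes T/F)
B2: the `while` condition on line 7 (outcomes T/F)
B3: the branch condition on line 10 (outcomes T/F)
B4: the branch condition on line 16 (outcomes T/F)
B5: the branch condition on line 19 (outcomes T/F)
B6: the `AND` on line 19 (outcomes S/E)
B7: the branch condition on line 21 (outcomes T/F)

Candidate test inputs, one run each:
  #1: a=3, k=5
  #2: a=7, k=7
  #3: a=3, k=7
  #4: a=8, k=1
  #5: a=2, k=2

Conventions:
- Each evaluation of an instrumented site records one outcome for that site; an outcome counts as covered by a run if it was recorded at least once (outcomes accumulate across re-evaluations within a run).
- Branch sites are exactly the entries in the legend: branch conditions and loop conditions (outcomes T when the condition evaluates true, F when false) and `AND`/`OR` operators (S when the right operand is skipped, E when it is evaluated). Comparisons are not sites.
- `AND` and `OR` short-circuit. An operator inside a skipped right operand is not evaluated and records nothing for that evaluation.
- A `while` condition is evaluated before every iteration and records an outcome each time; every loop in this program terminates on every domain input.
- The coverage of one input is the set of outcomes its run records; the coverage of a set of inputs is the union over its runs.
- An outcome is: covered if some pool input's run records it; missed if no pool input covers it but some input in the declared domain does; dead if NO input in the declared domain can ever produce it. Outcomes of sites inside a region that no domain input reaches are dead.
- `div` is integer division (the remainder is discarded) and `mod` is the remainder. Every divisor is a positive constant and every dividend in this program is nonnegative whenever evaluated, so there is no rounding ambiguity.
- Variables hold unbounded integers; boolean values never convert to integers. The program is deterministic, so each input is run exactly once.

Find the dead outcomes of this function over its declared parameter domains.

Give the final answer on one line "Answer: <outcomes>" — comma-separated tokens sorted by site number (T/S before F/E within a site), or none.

checking every outcome against all 112 domain inputs:
  reachable outcomes have witnesses, e.g. B1=T (e.g. a=2, k=-1), B1=F (e.g. a=2, k=-1), B2=T (e.g. a=2, k=-1), B2=F (e.g. a=2, k=-1)

Answer: none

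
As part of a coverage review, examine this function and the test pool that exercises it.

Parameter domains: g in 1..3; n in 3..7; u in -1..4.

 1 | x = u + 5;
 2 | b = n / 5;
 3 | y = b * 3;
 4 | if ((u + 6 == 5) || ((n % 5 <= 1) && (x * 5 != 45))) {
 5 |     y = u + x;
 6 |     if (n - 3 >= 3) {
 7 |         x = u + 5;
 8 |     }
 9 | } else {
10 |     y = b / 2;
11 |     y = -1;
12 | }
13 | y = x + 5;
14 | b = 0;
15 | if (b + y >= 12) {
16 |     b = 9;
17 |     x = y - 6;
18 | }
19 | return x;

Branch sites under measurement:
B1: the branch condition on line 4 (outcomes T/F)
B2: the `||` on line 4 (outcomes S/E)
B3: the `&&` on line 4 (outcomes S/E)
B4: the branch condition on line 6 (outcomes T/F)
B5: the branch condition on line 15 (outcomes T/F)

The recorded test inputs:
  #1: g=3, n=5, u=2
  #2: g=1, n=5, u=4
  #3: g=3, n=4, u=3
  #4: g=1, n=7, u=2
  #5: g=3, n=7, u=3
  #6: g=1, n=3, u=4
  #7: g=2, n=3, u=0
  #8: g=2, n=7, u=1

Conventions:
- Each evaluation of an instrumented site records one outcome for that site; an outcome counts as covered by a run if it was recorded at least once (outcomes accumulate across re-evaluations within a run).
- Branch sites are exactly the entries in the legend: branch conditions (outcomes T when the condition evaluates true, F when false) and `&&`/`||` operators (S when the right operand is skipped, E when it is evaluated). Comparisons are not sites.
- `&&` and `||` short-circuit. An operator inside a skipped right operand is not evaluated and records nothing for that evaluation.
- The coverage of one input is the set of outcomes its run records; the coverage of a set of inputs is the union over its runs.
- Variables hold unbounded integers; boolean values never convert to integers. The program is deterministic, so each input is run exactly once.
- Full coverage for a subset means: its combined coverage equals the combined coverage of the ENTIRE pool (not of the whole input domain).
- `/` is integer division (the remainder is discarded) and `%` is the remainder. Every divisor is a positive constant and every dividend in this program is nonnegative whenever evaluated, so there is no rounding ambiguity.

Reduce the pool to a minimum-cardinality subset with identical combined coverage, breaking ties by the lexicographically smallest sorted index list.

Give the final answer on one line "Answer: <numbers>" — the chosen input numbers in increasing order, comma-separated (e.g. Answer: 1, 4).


#1 (g=3, n=5, u=2) -> B2->E, B3->E, B1->T, B4->F, B5->T; covered: B1=T, B2=E, B3=E, B4=F, B5=T
#2 (g=1, n=5, u=4) -> B2->E, B3->E, B1->F, B5->T; covered: B1=F, B2=E, B3=E, B5=T
#3 (g=3, n=4, u=3) -> B2->E, B3->S, B1->F, B5->T; covered: B1=F, B2=E, B3=S, B5=T
#4 (g=1, n=7, u=2) -> B2->E, B3->S, B1->F, B5->T; covered: B1=F, B2=E, B3=S, B5=T
#5 (g=3, n=7, u=3) -> B2->E, B3->S, B1->F, B5->T; covered: B1=F, B2=E, B3=S, B5=T
#6 (g=1, n=3, u=4) -> B2->E, B3->S, B1->F, B5->T; covered: B1=F, B2=E, B3=S, B5=T
#7 (g=2, n=3, u=0) -> B2->E, B3->S, B1->F, B5->F; covered: B1=F, B2=E, B3=S, B5=F
#8 (g=2, n=7, u=1) -> B2->E, B3->S, B1->F, B5->F; covered: B1=F, B2=E, B3=S, B5=F
together the pool reaches 8 outcomes: B1=T, B1=F, B2=E, B3=S, B3=E, B4=F, B5=T, B5=F
size 1 is not enough: best union over all size-1 subsets is 5/8
inputs {1, 7} (size 2) cover everything; no size-2 subset with a lexicographically smaller index list covers all 8
Answer: 1, 7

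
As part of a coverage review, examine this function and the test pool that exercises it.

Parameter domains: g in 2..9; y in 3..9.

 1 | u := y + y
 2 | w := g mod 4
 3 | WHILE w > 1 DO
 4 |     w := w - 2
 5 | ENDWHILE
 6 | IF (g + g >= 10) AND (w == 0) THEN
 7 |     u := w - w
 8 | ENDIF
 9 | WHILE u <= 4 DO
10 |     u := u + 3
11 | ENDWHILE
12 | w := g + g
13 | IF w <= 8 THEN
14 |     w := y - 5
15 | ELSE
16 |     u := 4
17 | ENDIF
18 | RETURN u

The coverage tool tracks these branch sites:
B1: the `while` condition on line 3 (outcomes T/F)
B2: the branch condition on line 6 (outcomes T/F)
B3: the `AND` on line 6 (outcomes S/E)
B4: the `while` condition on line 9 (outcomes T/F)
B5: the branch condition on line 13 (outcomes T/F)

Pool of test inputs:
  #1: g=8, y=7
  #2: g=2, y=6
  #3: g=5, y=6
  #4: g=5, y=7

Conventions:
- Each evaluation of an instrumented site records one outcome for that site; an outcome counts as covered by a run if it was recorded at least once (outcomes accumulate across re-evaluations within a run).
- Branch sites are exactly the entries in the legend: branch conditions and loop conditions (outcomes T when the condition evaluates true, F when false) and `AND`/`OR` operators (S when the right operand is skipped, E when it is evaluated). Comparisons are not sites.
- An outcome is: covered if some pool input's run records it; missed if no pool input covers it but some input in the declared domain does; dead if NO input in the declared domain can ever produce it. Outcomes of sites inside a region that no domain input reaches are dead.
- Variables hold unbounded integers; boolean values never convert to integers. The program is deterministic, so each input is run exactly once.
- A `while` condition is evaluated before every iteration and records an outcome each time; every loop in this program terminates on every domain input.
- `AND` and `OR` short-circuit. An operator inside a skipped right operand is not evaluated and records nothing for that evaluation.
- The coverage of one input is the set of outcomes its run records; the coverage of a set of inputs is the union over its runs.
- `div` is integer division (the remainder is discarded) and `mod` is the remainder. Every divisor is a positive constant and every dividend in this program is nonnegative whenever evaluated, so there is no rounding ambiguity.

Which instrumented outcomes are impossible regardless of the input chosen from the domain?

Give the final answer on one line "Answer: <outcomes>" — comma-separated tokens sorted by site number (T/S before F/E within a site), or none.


checking every outcome against all 56 domain inputs:
  reachable outcomes have witnesses, e.g. B1=T (e.g. g=2, y=3), B1=F (e.g. g=2, y=3), B2=T (e.g. g=6, y=3), B2=F (e.g. g=2, y=3)
Answer: none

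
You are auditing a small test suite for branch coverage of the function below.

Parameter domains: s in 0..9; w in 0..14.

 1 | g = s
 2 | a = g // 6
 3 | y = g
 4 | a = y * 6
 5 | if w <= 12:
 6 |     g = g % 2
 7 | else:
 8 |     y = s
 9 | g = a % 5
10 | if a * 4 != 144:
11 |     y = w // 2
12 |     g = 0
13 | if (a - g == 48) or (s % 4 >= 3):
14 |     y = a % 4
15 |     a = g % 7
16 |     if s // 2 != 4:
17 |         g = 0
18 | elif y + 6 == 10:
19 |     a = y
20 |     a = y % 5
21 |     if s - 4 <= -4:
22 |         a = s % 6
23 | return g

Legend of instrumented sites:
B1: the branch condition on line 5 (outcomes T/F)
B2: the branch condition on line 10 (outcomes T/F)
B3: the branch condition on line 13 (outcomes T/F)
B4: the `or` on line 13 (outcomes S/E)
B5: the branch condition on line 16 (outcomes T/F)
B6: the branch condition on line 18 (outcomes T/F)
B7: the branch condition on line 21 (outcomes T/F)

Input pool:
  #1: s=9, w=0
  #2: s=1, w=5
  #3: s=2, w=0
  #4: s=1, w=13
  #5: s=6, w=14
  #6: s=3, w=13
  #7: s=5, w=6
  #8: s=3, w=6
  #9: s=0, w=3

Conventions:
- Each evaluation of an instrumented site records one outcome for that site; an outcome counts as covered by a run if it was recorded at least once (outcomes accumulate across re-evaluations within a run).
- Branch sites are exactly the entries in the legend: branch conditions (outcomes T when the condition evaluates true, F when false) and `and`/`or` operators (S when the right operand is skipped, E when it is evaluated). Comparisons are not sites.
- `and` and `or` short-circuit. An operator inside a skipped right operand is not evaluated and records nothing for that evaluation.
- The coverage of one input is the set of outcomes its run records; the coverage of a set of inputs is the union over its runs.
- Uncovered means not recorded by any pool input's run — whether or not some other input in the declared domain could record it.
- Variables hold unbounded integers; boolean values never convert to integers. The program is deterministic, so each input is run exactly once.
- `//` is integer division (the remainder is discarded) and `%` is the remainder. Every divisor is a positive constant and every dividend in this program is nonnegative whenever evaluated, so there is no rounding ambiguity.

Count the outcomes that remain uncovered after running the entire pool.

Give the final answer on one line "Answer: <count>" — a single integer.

input #1, s=9, w=0: events B1->T, B2->T, B4->E, B3->F, B6->F; outcomes B1=T, B2=T, B3=F, B4=E, B6=F
input #2, s=1, w=5: events B1->T, B2->T, B4->E, B3->F, B6->F; outcomes B1=T, B2=T, B3=F, B4=E, B6=F
input #3, s=2, w=0: events B1->T, B2->T, B4->E, B3->F, B6->F; outcomes B1=T, B2=T, B3=F, B4=E, B6=F
input #4, s=1, w=13: events B1->F, B2->T, B4->E, B3->F, B6->F; outcomes B1=F, B2=T, B3=F, B4=E, B6=F
input #5, s=6, w=14: events B1->F, B2->F, B4->E, B3->F, B6->F; outcomes B1=F, B2=F, B3=F, B4=E, B6=F
input #6, s=3, w=13: events B1->F, B2->T, B4->E, B3->T, B5->T; outcomes B1=F, B2=T, B3=T, B4=E, B5=T
input #7, s=5, w=6: events B1->T, B2->T, B4->E, B3->F, B6->F; outcomes B1=T, B2=T, B3=F, B4=E, B6=F
input #8, s=3, w=6: events B1->T, B2->T, B4->E, B3->T, B5->T; outcomes B1=T, B2=T, B3=T, B4=E, B5=T
input #9, s=0, w=3: events B1->T, B2->T, B4->E, B3->F, B6->F; outcomes B1=T, B2=T, B3=F, B4=E, B6=F
union over the pool: B1=T, B1=F, B2=T, B2=F, B3=T, B3=F, B4=E, B5=T, B6=F
uncovered (5 of 14): B4=S, B5=F, B6=T, B7=T, B7=F

Answer: 5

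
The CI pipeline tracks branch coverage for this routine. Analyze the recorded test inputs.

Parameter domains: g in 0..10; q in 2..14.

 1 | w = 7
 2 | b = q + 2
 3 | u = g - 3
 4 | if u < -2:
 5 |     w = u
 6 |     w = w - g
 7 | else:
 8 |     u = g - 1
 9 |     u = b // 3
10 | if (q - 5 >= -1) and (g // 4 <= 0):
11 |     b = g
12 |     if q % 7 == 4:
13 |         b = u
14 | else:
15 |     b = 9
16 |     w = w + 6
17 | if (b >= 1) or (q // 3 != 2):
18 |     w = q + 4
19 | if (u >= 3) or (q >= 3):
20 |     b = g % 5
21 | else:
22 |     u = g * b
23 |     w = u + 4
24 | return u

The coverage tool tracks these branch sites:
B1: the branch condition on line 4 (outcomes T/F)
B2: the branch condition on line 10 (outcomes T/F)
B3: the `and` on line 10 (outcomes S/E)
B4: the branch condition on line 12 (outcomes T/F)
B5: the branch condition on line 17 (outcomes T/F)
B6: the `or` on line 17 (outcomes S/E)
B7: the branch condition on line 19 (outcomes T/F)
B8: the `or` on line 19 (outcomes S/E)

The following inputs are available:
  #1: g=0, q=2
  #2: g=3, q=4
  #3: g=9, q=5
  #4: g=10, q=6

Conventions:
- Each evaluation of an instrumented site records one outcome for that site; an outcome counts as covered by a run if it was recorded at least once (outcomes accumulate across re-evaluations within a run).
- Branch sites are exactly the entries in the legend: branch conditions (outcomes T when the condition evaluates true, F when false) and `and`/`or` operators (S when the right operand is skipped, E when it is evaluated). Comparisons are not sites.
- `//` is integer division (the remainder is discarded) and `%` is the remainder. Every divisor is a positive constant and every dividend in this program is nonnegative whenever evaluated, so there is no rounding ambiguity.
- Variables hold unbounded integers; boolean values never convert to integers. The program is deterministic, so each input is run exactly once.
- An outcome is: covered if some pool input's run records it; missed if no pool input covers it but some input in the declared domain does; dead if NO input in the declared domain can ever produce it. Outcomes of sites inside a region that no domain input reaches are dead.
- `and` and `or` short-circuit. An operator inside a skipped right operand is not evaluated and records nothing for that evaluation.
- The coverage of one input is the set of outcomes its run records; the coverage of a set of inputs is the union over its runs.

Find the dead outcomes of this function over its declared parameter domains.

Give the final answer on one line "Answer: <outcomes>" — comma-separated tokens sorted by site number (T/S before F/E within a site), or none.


sweeping the full domain (143 inputs) for each outcome:
  reachable outcomes have witnesses, e.g. B1=T (e.g. g=0, q=2), B1=F (e.g. g=1, q=2), B2=T (e.g. g=0, q=4), B2=F (e.g. g=0, q=2)
Answer: none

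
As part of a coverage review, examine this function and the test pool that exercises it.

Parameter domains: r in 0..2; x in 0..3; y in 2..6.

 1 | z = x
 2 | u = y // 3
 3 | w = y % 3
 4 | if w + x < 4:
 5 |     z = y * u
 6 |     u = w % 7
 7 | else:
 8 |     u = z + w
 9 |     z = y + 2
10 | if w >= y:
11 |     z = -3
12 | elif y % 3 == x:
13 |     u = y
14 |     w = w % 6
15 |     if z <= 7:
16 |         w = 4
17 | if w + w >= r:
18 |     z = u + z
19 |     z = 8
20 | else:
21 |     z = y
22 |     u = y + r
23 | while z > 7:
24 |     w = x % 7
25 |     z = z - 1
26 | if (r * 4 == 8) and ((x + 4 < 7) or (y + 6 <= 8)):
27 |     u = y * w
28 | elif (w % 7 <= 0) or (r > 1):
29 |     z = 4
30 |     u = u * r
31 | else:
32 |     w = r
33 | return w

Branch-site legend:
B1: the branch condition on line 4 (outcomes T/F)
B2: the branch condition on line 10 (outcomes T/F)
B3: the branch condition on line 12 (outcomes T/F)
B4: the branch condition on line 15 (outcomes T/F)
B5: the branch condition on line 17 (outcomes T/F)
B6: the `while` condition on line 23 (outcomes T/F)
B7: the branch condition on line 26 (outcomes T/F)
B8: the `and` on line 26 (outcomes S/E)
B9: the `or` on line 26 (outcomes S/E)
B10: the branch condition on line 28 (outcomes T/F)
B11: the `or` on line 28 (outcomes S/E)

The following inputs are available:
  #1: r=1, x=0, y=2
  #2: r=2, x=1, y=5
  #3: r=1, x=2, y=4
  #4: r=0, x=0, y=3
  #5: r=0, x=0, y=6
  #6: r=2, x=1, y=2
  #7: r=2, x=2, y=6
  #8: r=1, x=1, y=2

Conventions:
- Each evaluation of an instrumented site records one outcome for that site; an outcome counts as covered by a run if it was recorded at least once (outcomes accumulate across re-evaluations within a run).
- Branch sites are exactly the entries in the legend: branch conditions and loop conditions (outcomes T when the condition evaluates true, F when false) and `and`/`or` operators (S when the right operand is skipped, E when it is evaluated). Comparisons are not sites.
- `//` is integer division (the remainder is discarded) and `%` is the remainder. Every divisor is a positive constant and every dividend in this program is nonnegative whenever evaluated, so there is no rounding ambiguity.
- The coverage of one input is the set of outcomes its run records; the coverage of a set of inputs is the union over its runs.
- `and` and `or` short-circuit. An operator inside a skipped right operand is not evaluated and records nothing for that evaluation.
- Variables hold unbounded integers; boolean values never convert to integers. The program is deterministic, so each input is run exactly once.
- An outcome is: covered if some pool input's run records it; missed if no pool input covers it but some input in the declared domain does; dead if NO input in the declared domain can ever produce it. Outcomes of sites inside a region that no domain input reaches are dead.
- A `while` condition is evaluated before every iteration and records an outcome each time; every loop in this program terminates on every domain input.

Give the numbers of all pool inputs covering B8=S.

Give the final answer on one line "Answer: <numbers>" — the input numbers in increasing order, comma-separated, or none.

input #1 (r=1, x=0, y=2): records B8=S
input #2 (r=2, x=1, y=5): does not record B8=S
input #3 (r=1, x=2, y=4): records B8=S
input #4 (r=0, x=0, y=3): records B8=S
input #5 (r=0, x=0, y=6): records B8=S
input #6 (r=2, x=1, y=2): does not record B8=S
input #7 (r=2, x=2, y=6): does not record B8=S
input #8 (r=1, x=1, y=2): records B8=S

Answer: 1, 3, 4, 5, 8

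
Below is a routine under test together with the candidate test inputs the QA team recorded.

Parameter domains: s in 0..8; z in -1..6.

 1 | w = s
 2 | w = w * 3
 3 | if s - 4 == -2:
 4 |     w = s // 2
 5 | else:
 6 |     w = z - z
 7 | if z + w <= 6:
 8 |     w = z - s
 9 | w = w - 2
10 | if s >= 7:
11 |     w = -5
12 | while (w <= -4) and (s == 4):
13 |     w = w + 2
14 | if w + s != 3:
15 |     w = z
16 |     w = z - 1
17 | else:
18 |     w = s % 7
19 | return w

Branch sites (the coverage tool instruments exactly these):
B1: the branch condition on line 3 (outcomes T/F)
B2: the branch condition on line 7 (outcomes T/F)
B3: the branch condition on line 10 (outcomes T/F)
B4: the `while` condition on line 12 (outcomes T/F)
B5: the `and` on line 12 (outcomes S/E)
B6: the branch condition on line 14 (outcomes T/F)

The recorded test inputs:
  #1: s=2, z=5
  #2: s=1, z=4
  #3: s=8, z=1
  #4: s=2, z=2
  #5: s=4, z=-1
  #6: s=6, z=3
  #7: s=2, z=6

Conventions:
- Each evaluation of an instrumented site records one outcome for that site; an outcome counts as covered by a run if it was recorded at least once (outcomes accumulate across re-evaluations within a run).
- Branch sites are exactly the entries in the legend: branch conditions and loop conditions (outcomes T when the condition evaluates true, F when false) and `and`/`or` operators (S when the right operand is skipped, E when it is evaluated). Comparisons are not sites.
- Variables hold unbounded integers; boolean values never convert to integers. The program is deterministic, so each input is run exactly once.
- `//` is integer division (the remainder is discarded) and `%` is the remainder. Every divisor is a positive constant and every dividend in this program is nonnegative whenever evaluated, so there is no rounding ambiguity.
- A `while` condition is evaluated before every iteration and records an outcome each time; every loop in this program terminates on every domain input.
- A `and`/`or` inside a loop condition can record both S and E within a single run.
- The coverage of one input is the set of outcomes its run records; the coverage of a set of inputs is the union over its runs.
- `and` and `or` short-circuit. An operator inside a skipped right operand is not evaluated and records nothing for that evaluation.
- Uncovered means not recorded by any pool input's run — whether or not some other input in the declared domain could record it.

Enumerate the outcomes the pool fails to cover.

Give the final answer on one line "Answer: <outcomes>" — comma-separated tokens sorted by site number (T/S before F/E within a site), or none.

input #1 (s=2, z=5): events B1->T, B2->T, B3->F, B5->S, B4->F, B6->F; covers B1=T, B2=T, B3=F, B4=F, B5=S, B6=F
input #2 (s=1, z=4): events B1->F, B2->T, B3->F, B5->S, B4->F, B6->T; covers B1=F, B2=T, B3=F, B4=F, B5=S, B6=T
input #3 (s=8, z=1): events B1->F, B2->T, B3->T, B5->E, B4->F, B6->F; covers B1=F, B2=T, B3=T, B4=F, B5=E, B6=F
input #4 (s=2, z=2): events B1->T, B2->T, B3->F, B5->S, B4->F, B6->T; covers B1=T, B2=T, B3=F, B4=F, B5=S, B6=T
input #5 (s=4, z=-1): events B1->F, B2->T, B3->F, B5->E, B4->T, B5->E, B4->T, B5->S, B4->F, B6->T; covers B1=F, B2=T, B3=F, B4=T, B4=F, B5=S, B5=E, B6=T
input #6 (s=6, z=3): events B1->F, B2->T, B3->F, B5->E, B4->F, B6->T; covers B1=F, B2=T, B3=F, B4=F, B5=E, B6=T
input #7 (s=2, z=6): events B1->T, B2->F, B3->F, B5->S, B4->F, B6->T; covers B1=T, B2=F, B3=F, B4=F, B5=S, B6=T
union over the pool: B1=T, B1=F, B2=T, B2=F, B3=T, B3=F, B4=T, B4=F, B5=S, B5=E, B6=T, B6=F
uncovered (0 of 12): none

Answer: none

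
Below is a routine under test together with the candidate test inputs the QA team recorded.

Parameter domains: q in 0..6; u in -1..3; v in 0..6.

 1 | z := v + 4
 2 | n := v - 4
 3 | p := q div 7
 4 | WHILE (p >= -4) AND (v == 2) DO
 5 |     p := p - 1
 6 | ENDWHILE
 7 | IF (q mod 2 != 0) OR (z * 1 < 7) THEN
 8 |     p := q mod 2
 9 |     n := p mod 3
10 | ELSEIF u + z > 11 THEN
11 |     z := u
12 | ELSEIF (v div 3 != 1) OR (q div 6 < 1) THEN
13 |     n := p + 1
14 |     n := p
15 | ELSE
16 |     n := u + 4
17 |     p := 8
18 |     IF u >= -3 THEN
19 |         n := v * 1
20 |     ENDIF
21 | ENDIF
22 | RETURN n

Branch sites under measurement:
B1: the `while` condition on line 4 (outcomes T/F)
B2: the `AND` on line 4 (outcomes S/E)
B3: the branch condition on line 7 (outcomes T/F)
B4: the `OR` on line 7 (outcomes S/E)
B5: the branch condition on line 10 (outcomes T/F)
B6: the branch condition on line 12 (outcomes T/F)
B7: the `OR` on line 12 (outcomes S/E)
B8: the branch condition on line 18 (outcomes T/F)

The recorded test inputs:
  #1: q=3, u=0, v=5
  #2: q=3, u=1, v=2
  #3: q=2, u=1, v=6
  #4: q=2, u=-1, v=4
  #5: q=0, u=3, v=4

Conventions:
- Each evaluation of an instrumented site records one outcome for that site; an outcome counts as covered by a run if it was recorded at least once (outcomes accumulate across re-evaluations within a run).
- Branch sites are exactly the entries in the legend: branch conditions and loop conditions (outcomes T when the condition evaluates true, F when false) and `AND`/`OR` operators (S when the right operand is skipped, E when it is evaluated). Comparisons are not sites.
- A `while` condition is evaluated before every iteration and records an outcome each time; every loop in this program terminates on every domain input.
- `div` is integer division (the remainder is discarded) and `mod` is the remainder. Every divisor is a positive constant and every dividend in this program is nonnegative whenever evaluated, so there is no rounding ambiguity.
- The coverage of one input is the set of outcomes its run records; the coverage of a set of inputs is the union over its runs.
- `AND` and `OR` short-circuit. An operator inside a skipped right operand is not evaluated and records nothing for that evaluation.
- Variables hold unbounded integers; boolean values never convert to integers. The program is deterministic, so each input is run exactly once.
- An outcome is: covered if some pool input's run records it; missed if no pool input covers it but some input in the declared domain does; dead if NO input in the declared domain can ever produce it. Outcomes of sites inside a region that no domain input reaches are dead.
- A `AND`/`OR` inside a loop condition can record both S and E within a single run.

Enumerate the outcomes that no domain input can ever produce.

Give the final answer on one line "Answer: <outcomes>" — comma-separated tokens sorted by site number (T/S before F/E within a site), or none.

sweeping the full domain (245 inputs) for each outcome:
  B8=F: no domain input ever produces it -> dead
  reachable outcomes have witnesses, e.g. B1=T (e.g. q=0, u=-1, v=2), B1=F (e.g. q=0, u=-1, v=0), B2=S (e.g. q=0, u=-1, v=2), B2=E (e.g. q=0, u=-1, v=0)

Answer: B8=F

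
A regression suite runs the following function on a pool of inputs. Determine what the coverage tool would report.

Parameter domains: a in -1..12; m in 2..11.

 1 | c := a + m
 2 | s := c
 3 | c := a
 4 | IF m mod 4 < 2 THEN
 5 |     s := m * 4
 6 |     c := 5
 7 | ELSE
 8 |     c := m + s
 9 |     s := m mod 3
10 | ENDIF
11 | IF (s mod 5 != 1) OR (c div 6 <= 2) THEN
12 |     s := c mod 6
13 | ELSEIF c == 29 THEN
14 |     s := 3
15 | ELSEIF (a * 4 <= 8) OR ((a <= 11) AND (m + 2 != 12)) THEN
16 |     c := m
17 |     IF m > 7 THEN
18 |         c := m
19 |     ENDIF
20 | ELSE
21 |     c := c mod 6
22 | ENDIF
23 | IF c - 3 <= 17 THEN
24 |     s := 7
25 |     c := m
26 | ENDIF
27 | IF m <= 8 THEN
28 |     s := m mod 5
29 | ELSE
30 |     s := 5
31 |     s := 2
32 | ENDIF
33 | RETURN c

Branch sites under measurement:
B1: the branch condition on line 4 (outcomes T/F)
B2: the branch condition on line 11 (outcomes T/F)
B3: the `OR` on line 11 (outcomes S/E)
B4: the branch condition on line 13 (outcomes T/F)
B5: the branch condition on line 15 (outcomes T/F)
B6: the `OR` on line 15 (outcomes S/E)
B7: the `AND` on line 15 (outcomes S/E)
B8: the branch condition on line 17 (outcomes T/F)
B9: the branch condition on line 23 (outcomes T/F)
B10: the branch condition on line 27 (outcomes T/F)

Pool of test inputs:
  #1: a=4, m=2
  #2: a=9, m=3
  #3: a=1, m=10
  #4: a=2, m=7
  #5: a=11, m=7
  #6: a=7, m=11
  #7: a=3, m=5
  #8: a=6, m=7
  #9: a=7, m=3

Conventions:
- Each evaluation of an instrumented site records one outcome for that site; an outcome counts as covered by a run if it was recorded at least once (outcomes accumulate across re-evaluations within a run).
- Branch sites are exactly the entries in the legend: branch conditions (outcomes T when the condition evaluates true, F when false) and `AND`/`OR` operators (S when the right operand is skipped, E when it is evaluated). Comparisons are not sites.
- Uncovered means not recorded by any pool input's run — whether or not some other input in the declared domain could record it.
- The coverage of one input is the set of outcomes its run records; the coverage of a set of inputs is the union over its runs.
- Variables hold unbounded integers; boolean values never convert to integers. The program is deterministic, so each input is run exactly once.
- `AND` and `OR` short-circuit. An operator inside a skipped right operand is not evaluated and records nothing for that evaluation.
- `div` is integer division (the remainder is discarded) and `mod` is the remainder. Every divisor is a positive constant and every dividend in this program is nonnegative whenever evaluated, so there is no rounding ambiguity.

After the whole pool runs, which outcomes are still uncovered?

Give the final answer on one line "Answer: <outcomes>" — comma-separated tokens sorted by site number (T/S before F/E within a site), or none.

run #1 (a=4, m=2) records B1=F, B2=T, B3=S, B9=T, B10=T
run #2 (a=9, m=3) records B1=F, B2=T, B3=S, B9=T, B10=T
run #3 (a=1, m=10) records B1=F, B2=F, B3=E, B4=F, B5=T, B6=S, B8=T, B9=T, B10=F
run #4 (a=2, m=7) records B1=F, B2=T, B3=E, B9=T, B10=T
run #5 (a=11, m=7) records B1=F, B2=F, B3=E, B4=F, B5=T, B6=E, B7=E, B8=F, B9=T, B10=T
run #6 (a=7, m=11) records B1=F, B2=T, B3=S, B9=F, B10=F
run #7 (a=3, m=5) records B1=T, B2=T, B3=S, B9=T, B10=T
run #8 (a=6, m=7) records B1=F, B2=F, B3=E, B4=F, B5=T, B6=E, B7=E, B8=F, B9=T, B10=T
run #9 (a=7, m=3) records B1=F, B2=T, B3=S, B9=T, B10=T
union over the pool: B1=T, B1=F, B2=T, B2=F, B3=S, B3=E, B4=F, B5=T, B6=S, B6=E, B7=E, B8=T, B8=F, B9=T, B9=F, B10=T, B10=F
uncovered (3 of 20): B4=T, B5=F, B7=S

Answer: B4=T, B5=F, B7=S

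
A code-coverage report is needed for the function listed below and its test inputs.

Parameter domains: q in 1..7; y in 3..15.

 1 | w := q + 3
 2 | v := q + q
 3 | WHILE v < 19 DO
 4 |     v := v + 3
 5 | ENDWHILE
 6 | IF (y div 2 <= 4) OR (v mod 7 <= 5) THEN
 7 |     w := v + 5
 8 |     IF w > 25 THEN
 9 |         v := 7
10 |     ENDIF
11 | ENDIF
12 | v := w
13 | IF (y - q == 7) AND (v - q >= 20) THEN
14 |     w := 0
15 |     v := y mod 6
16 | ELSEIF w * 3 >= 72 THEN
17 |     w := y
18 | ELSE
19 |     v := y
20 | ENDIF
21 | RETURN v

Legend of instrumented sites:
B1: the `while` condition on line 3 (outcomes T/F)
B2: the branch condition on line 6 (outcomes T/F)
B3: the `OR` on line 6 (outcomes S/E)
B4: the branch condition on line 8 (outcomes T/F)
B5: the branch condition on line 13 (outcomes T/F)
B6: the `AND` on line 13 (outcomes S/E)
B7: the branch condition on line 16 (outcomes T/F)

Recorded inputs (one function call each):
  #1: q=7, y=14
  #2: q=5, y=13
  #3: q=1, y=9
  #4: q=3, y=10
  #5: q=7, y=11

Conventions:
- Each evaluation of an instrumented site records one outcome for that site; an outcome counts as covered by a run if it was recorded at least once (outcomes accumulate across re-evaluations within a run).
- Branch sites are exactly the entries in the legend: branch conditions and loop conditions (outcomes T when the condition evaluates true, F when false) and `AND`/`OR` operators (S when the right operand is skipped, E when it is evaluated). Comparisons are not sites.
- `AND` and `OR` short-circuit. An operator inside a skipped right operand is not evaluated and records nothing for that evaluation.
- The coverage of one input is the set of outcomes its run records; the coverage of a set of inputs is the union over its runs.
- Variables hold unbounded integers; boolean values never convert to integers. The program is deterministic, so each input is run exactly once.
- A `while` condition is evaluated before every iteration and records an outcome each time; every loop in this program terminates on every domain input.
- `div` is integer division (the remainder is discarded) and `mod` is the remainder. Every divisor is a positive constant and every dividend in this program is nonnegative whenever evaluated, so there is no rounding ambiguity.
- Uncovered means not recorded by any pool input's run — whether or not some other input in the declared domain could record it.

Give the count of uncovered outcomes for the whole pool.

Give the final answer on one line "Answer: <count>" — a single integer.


input #1, q=7, y=14: events B1->T, B1->T, B1->F, B3->E, B2->F, B6->E, B5->F, B7->F; outcomes B1=T, B1=F, B2=F, B3=E, B5=F, B6=E, B7=F
input #2, q=5, y=13: events B1->T, B1->T, B1->T, B1->F, B3->E, B2->T, B4->F, B6->S, B5->F, B7->T; outcomes B1=T, B1=F, B2=T, B3=E, B4=F, B5=F, B6=S, B7=T
input #3, q=1, y=9: events B1->T, B1->T, B1->T, B1->T, B1->T, B1->T, B1->F, B3->S, B2->T, B4->F, B6->S, B5->F, B7->T; outcomes B1=T, B1=F, B2=T, B3=S, B4=F, B5=F, B6=S, B7=T
input #4, q=3, y=10: events B1->T, B1->T, B1->T, B1->T, B1->T, B1->F, B3->E, B2->T, B4->T, B6->E, B5->T; outcomes B1=T, B1=F, B2=T, B3=E, B4=T, B5=T, B6=E
input #5, q=7, y=11: events B1->T, B1->T, B1->F, B3->E, B2->F, B6->S, B5->F, B7->F; outcomes B1=T, B1=F, B2=F, B3=E, B5=F, B6=S, B7=F
union over the pool: B1=T, B1=F, B2=T, B2=F, B3=S, B3=E, B4=T, B4=F, B5=T, B5=F, B6=S, B6=E, B7=T, B7=F
uncovered (0 of 14): none
Answer: 0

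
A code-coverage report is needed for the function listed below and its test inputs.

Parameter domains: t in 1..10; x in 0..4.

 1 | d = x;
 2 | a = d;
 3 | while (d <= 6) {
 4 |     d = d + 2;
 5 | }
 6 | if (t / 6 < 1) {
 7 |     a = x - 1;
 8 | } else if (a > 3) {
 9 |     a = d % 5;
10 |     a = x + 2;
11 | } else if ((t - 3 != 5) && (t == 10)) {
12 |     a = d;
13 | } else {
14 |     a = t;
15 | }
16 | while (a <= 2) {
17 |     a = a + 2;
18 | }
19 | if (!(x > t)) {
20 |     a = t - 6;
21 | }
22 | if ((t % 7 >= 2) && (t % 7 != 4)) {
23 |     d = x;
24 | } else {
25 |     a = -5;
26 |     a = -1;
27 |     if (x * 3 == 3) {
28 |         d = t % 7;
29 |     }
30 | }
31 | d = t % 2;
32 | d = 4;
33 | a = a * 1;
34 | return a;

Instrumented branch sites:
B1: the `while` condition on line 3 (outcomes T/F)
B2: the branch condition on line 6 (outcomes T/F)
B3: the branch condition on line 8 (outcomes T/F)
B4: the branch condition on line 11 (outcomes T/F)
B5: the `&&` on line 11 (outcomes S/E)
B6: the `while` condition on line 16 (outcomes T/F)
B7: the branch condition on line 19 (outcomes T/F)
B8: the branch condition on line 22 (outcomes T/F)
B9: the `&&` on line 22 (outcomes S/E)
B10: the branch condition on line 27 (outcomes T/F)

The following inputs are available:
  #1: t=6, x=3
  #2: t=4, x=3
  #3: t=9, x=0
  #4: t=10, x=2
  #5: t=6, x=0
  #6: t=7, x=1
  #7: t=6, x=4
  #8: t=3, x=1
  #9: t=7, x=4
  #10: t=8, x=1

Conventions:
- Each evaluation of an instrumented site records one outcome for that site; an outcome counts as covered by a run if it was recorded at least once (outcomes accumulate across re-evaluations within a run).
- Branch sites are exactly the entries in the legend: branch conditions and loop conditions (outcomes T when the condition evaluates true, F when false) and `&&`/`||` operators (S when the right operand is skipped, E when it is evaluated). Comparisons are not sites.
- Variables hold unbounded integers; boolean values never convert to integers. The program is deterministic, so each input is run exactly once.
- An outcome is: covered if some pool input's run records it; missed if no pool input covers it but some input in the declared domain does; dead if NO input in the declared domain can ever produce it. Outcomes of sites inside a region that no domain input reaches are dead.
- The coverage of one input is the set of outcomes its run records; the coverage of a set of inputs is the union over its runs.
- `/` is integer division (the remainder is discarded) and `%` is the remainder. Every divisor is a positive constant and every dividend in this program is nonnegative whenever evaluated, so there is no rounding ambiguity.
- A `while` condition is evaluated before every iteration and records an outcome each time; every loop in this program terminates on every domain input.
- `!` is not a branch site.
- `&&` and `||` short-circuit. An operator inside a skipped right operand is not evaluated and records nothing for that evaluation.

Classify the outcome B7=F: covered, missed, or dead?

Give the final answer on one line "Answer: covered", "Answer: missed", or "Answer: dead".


no pool input records B7=F
but domain input (t=1, x=2) does record it -> reachable, so missed
Answer: missed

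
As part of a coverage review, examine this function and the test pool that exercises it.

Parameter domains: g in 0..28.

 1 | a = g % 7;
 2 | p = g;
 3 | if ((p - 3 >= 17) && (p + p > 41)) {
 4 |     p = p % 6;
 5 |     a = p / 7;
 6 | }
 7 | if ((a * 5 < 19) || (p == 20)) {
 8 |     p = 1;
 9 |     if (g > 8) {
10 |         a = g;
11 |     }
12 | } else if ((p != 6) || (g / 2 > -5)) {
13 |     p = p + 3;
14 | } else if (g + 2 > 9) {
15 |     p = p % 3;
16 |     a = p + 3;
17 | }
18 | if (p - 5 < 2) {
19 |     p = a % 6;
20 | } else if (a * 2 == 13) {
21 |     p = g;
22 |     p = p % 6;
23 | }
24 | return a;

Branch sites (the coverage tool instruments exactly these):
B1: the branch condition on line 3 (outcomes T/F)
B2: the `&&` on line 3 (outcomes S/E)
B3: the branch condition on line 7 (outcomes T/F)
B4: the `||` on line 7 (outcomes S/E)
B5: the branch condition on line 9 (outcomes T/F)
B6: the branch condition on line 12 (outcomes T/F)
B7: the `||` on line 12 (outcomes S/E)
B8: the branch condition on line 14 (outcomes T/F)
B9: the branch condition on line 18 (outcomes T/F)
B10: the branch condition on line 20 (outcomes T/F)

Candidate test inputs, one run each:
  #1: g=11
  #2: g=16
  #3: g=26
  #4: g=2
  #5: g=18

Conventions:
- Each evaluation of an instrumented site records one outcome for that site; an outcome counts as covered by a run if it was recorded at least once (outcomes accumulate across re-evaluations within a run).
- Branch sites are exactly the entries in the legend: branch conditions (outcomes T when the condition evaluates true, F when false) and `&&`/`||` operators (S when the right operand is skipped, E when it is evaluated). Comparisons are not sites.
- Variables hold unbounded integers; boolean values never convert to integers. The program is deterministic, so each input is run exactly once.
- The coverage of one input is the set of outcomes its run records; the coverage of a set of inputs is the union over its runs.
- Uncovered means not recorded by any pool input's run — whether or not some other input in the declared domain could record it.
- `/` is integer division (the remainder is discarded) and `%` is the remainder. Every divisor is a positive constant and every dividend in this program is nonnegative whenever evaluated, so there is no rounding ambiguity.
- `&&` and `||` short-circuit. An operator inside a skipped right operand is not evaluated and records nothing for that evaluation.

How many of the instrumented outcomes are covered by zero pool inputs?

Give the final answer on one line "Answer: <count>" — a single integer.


#1 (g=11) -> covered: B1=F, B2=S, B3=F, B4=E, B6=T, B7=S, B9=F, B10=F
#2 (g=16) -> covered: B1=F, B2=S, B3=T, B4=S, B5=T, B9=T
#3 (g=26) -> covered: B1=T, B2=E, B3=T, B4=S, B5=T, B9=T
#4 (g=2) -> covered: B1=F, B2=S, B3=T, B4=S, B5=F, B9=T
#5 (g=18) -> covered: B1=F, B2=S, B3=F, B4=E, B6=T, B7=S, B9=F, B10=F
union over the pool: B1=T, B1=F, B2=S, B2=E, B3=T, B3=F, B4=S, B4=E, B5=T, B5=F, B6=T, B7=S, B9=T, B9=F, B10=F
uncovered (5 of 20): B6=F, B7=E, B8=T, B8=F, B10=T
Answer: 5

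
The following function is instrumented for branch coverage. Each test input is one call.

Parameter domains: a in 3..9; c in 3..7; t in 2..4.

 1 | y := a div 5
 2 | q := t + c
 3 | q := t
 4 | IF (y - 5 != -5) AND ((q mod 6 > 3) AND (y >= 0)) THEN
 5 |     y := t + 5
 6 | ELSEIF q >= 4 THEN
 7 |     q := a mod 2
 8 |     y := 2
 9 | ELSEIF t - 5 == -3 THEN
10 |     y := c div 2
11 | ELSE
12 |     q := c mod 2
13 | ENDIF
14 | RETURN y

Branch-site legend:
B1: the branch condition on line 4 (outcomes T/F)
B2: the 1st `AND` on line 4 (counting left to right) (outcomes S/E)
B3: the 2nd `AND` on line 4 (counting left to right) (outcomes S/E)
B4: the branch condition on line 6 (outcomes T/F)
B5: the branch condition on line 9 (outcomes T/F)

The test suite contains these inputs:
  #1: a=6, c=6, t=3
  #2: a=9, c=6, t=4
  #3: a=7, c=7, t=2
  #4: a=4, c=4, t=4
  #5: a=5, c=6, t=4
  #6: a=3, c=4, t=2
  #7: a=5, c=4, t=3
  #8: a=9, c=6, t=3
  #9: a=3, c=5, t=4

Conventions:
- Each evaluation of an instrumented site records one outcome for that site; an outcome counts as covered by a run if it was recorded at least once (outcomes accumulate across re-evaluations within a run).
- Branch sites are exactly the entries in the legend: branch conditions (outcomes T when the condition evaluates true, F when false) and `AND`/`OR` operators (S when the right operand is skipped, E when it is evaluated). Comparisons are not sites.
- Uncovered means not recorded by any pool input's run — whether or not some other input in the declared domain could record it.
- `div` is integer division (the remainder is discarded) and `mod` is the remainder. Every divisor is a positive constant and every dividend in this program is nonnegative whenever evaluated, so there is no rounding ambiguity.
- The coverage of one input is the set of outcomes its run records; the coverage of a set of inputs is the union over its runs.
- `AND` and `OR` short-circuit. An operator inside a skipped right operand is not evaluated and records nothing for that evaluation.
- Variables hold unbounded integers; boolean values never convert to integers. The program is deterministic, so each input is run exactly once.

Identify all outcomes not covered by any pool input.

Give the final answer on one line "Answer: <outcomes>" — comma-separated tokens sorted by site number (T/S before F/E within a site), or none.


input #1, a=6, c=6, t=3: events B2->E, B3->S, B1->F, B4->F, B5->F; outcomes B1=F, B2=E, B3=S, B4=F, B5=F
input #2, a=9, c=6, t=4: events B2->E, B3->E, B1->T; outcomes B1=T, B2=E, B3=E
input #3, a=7, c=7, t=2: events B2->E, B3->S, B1->F, B4->F, B5->T; outcomes B1=F, B2=E, B3=S, B4=F, B5=T
input #4, a=4, c=4, t=4: events B2->S, B1->F, B4->T; outcomes B1=F, B2=S, B4=T
input #5, a=5, c=6, t=4: events B2->E, B3->E, B1->T; outcomes B1=T, B2=E, B3=E
input #6, a=3, c=4, t=2: events B2->S, B1->F, B4->F, B5->T; outcomes B1=F, B2=S, B4=F, B5=T
input #7, a=5, c=4, t=3: events B2->E, B3->S, B1->F, B4->F, B5->F; outcomes B1=F, B2=E, B3=S, B4=F, B5=F
input #8, a=9, c=6, t=3: events B2->E, B3->S, B1->F, B4->F, B5->F; outcomes B1=F, B2=E, B3=S, B4=F, B5=F
input #9, a=3, c=5, t=4: events B2->S, B1->F, B4->T; outcomes B1=F, B2=S, B4=T
union over the pool: B1=T, B1=F, B2=S, B2=E, B3=S, B3=E, B4=T, B4=F, B5=T, B5=F
uncovered (0 of 10): none
Answer: none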